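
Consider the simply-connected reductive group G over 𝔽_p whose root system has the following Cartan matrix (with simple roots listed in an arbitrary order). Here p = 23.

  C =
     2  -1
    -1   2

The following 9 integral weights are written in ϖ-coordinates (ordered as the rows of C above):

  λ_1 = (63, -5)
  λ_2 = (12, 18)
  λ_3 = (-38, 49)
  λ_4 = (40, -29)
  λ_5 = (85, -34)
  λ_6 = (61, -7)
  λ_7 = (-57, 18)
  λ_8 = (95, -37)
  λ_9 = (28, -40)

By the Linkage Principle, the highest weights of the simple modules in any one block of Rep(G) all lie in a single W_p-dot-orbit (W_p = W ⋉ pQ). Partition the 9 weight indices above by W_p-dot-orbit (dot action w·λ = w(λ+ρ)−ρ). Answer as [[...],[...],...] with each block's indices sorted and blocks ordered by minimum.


C ↔ A_2 under row/col permutation; |W(A_2)| = 6.

λ_j+ρ reflected into Ā_23 (⟨·,θ^∨⟩≤23); 2-tuples as given:

  1: (4, 5)
  2: (4, 10)
  3: (4, 10)
  4: (5, 5)
  5: (6, 7)
  6: (6, 7)
  7: (4, 10)
  8: (4, 10)
  9: (6, 7)

The 9 indices split into 4 linkage classes (same alcove rep ⇔ same W_23-dot-orbit):

[[1], [2, 3, 7, 8], [4], [5, 6, 9]]


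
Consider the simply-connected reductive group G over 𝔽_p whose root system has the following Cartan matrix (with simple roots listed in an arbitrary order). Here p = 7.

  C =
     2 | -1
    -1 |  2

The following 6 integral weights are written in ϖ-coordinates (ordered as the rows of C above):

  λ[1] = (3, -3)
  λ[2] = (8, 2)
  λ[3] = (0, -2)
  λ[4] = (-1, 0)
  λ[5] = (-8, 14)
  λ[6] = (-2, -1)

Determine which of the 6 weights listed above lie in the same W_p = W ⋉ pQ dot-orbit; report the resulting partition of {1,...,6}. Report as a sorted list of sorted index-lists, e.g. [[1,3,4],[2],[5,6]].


Type A_2, rank 2, |W|=6; reorder rows/cols to standard.

Folding the 6 weights λ_j+ρ into Ā_7 (reps in the given 2-coord order):

  λ_1 → (2, 2)
  λ_2 → (2, 2)
  λ_3 → (0, 1)
  λ_4 → (0, 1)
  λ_5 → (0, 1)
  λ_6 → (0, 1)

Grouping the 6 weights by Ā_7-representative: 2 linkage classes.

[[1, 2], [3, 4, 5, 6]]


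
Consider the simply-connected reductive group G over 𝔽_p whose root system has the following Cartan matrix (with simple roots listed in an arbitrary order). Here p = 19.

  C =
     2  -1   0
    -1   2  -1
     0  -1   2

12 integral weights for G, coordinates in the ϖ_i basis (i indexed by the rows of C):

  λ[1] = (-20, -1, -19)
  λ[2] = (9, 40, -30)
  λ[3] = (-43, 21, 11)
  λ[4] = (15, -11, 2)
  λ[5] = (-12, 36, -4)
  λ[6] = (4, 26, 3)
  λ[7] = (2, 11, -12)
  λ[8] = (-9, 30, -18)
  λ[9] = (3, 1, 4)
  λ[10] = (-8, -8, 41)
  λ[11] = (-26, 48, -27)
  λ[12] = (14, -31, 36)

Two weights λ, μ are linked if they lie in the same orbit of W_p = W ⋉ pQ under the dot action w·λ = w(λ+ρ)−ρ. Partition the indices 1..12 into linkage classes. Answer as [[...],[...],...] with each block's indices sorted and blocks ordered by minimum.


Root system A_3: the 3×3 matrix C matches after relabeling.

λ_j+ρ reflected into Ā_19 (⟨·,θ^∨⟩≤19); 3-tuples as given:

  1: (0, 0, 1) · 2: (6, 3, 7) · 3: (3, 1, 11) · 4: (6, 3, 7) · 5: (3, 1, 11) · 6: (4, 2, 5) · 7: (3, 1, 11) · 8: (4, 2, 5) · 9: (4, 2, 5) · 10: (7, 5, 4) · 11: (4, 2, 5) · 12: (3, 1, 11)

These 12 weights hit 5 W_19-dot-orbits; sizes (1, 2, 4, 4, 1):

[[1], [2, 4], [3, 5, 7, 12], [6, 8, 9, 11], [10]]


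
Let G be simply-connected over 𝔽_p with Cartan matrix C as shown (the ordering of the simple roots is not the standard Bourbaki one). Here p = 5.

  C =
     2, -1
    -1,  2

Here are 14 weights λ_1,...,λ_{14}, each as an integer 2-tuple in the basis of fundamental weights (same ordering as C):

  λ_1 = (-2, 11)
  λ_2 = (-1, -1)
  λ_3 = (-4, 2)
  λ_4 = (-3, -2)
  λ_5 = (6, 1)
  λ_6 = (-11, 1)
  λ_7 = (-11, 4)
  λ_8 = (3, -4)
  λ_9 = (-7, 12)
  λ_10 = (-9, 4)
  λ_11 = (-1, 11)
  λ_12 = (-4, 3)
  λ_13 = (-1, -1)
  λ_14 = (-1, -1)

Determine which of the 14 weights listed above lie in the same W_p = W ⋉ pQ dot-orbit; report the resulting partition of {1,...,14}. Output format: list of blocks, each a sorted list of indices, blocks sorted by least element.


C ↔ A_2 under row/col permutation; |W(A_2)| = 6.

W_5-reps of the 14 weights in Ā_5 (same 2-coord order as C):

  λ_1 → (3, 1)
  λ_2 → (0, 0)
  λ_3 → (3, 0)
  λ_4 → (1, 2)
  λ_5 → (1, 2)
  λ_6 → (3, 0)
  λ_7 → (0, 0)
  λ_8 → (1, 3)
  λ_9 → (1, 2)
  λ_10 → (2, 0)
  λ_11 → (3, 0)
  λ_12 → (3, 1)
  λ_13 → (0, 0)
  λ_14 → (0, 0)

The 14 indices split into 6 linkage classes (same alcove rep ⇔ same W_5-dot-orbit):

[[1, 12], [2, 7, 13, 14], [3, 6, 11], [4, 5, 9], [8], [10]]


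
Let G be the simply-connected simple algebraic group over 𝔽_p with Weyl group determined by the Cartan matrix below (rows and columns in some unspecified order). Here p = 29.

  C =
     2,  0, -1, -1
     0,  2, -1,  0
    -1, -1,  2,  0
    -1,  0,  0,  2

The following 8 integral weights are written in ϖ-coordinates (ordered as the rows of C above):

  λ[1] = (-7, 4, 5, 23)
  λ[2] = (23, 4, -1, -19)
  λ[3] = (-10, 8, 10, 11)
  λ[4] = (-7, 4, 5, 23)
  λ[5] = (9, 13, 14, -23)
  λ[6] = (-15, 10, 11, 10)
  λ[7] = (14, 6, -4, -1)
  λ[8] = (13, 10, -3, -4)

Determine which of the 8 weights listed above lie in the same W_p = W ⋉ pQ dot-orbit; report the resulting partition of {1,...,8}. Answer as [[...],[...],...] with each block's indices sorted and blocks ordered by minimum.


Type A_4, rank 4, |W|=120; reorder rows/cols to standard.

W_29-reps of the 8 weights in Ā_29 (same 4-coord order as C):

    λ_1+ρ ↦ (6, 5, 0, 18)
    λ_2+ρ ↦ (6, 5, 0, 18)
    λ_3+ρ ↦ (9, 9, 2, 3)
    λ_4+ρ ↦ (6, 5, 0, 18)
    λ_5+ρ ↦ (12, 4, 3, 0)
    λ_6+ρ ↦ (9, 9, 2, 3)
    λ_7+ρ ↦ (12, 4, 3, 0)
    λ_8+ρ ↦ (9, 9, 2, 3)

Partition of {1..8} into 3 W_29-dot-orbits:

[[1, 2, 4], [3, 6, 8], [5, 7]]


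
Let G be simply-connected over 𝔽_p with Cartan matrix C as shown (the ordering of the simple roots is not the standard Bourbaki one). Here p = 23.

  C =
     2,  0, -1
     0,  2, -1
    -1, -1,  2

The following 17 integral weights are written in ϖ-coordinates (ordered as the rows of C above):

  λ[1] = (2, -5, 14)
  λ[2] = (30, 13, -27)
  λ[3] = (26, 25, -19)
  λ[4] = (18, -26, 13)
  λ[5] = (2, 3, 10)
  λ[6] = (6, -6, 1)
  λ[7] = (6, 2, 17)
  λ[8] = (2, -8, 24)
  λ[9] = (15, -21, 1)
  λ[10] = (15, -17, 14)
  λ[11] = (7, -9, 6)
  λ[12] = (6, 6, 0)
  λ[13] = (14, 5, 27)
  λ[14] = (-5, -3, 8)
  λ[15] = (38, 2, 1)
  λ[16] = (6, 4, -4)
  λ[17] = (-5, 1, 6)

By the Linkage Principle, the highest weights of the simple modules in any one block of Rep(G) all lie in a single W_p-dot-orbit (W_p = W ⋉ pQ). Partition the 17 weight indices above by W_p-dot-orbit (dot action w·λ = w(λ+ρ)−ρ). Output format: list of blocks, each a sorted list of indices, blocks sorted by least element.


Root system A_3: the 3×3 matrix C matches after relabeling.

λ_j+ρ reflected into Ā_23 (⟨·,θ^∨⟩≤23); 3-tuples as given:

    1: (3, 4, 11)
    2: (3, 4, 11)
    3: (3, 4, 11)
    4: (2, 4, 9)
    5: (3, 4, 11)
    6: (4, 2, 3)
    7: (2, 2, 16)
    8: (2, 2, 16)
    9: (2, 2, 16)
    10: (7, 7, 1)
    11: (7, 7, 1)
    12: (7, 7, 1)
    13: (3, 12, 3)
    14: (4, 2, 3)
    15: (2, 2, 16)
    16: (4, 2, 3)
    17: (4, 2, 3)

Linkage partition of the 17 weights (6 classes, p=23):

[[1, 2, 3, 5], [4], [6, 14, 16, 17], [7, 8, 9, 15], [10, 11, 12], [13]]


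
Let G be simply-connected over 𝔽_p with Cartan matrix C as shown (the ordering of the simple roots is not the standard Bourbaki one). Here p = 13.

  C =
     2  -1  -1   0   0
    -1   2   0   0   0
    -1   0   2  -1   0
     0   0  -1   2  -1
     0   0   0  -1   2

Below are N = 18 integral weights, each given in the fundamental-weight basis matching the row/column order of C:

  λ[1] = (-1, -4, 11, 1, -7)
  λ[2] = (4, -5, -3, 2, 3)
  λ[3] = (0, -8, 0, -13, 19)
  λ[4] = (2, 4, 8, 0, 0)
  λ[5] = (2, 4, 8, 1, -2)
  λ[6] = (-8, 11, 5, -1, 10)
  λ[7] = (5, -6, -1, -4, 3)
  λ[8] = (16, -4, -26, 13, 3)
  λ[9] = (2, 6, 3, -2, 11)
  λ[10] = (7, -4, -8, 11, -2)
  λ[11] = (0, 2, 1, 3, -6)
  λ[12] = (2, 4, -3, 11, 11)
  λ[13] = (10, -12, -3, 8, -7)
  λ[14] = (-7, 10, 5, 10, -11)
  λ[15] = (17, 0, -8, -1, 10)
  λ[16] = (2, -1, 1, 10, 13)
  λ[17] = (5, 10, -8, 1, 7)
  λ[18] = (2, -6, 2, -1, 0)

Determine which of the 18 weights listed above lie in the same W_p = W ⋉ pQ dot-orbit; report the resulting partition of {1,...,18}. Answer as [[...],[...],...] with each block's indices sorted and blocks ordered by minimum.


C ↔ A_5 under row/col permutation; |W(A_5)| = 720.

Alcove-folded reps (p=13, 18 weights, presented ϖ-order):

  1: (2, 1, 5, 4, 1)
  2: (1, 3, 1, 1, 4)
  3: (1, 3, 1, 1, 4)
  4: (2, 1, 5, 4, 1)
  5: (2, 1, 5, 4, 1)
  6: (2, 4, 0, 1, 1)
  7: (2, 3, 1, 0, 1)
  8: (1, 3, 1, 1, 4)
  9: (2, 3, 1, 0, 1)
  10: (2, 1, 5, 4, 1)
  11: (1, 3, 1, 1, 4)
  12: (2, 1, 5, 4, 1)
  13: (2, 4, 0, 1, 1)
  14: (2, 4, 0, 1, 1)
  15: (2, 4, 0, 1, 1)
  16: (1, 1, 8, 0, 3)
  17: (1, 3, 1, 1, 4)
  18: (2, 3, 1, 0, 1)

Grouping the 18 weights by Ā_13-representative: 5 linkage classes.

[[1, 4, 5, 10, 12], [2, 3, 8, 11, 17], [6, 13, 14, 15], [7, 9, 18], [16]]


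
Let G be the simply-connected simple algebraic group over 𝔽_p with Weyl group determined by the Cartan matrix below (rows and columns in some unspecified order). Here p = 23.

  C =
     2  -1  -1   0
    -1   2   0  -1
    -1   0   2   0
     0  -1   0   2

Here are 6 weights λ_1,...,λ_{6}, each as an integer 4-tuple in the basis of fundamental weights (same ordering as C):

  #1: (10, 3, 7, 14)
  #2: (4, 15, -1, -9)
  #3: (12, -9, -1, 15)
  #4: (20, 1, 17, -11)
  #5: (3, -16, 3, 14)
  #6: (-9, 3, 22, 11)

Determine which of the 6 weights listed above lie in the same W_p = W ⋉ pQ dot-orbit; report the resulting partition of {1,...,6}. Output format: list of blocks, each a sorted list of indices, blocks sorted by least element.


Root system A_4: the 4×4 matrix C matches after relabeling.

W_23-reps of the 6 weights in Ā_23 (same 4-coord order as C):

  λ_1 → (4, 4, 7, 0)
  λ_2 → (5, 8, 0, 8)
  λ_3 → (5, 8, 0, 8)
  λ_4 → (5, 8, 0, 8)
  λ_5 → (4, 4, 7, 0)
  λ_6 → (4, 4, 7, 0)

Grouping the 6 weights by Ā_23-representative: 2 linkage classes.

[[1, 5, 6], [2, 3, 4]]


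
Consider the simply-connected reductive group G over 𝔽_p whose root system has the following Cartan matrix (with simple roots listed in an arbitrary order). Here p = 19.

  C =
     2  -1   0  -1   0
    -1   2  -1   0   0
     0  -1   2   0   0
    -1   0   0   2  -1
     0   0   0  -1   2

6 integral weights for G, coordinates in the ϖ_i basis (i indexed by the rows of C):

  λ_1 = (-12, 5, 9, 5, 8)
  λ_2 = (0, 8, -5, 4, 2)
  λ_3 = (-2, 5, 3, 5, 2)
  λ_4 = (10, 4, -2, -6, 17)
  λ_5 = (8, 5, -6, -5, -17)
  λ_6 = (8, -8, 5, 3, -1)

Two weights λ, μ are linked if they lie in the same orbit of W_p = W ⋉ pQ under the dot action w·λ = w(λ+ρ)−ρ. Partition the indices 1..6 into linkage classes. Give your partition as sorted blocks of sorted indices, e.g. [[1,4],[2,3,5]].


A_5 Cartan matrix, 5 simple roots permuted; ρ=(1,1,1,1,1).

Each λ_j+ρ reduced to Ā_19; 5-tuples below use C's row order:

  λ_1+ρ ↦ (1, 5, 4, 5, 3)
  λ_2+ρ ↦ (1, 5, 4, 5, 3)
  λ_3+ρ ↦ (1, 5, 4, 5, 3)
  λ_4+ρ ↦ (1, 5, 4, 5, 3)
  λ_5+ρ ↦ (1, 5, 4, 5, 3)
  λ_6+ρ ↦ (2, 6, 1, 4, 0)

2 distinct reps among the 6 weights ⇒ 2 W_19-linkage classes:

[[1, 2, 3, 4, 5], [6]]


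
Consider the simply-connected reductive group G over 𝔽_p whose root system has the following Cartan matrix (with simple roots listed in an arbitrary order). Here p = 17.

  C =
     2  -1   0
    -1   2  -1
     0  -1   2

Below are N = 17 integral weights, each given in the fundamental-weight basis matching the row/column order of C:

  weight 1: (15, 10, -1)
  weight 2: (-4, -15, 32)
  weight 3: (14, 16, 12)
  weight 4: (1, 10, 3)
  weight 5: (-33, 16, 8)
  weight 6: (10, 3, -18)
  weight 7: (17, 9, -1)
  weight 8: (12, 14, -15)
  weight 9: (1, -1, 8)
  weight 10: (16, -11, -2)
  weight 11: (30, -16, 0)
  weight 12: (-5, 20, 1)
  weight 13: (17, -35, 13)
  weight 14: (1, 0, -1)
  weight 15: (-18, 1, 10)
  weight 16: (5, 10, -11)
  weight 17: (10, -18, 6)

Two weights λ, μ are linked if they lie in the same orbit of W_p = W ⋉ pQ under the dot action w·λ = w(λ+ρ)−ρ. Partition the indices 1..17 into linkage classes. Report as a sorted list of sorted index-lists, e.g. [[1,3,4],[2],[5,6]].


Dynkin diagram of C (from the 4 off-diagonal −1 entries): A_3.

Alcove-folded reps (p=17, 17 weights, presented ϖ-order):

  λ_1 → (6, 1, 10)
  λ_2 → (2, 1, 0)
  λ_3 → (2, 11, 4)
  λ_4 → (2, 11, 4)
  λ_5 → (2, 0, 9)
  λ_6 → (2, 11, 4)
  λ_7 → (6, 1, 10)
  λ_8 → (2, 1, 3)
  λ_9 → (2, 0, 9)
  λ_10 → (6, 1, 10)
  λ_11 → (2, 1, 0)
  λ_12 → (2, 11, 4)
  λ_13 → (2, 1, 0)
  λ_14 → (2, 1, 0)
  λ_15 → (2, 11, 4)
  λ_16 → (6, 1, 10)
  λ_17 → (6, 1, 10)

These 17 weights hit 5 W_17-dot-orbits; sizes (5, 4, 5, 2, 1):

[[1, 7, 10, 16, 17], [2, 11, 13, 14], [3, 4, 6, 12, 15], [5, 9], [8]]


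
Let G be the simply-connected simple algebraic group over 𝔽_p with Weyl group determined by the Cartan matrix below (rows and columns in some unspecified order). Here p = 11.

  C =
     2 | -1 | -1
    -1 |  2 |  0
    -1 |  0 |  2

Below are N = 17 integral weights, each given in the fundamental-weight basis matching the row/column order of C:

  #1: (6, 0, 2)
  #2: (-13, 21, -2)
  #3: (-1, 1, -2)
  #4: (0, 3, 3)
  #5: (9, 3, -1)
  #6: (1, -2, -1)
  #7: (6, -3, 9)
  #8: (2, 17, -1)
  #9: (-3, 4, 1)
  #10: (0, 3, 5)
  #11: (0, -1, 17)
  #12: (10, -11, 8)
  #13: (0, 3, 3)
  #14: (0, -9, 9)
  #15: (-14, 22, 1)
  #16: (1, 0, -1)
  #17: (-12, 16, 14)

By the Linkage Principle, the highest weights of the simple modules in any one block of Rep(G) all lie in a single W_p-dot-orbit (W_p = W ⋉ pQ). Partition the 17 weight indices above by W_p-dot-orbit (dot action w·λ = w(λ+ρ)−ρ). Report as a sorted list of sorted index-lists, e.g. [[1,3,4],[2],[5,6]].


Dynkin diagram of C (from the 4 off-diagonal −1 entries): A_3.

W_11-reps of the 17 weights in Ā_11 (same 3-coord order as C):

    λ_1 → (7, 1, 3)
    λ_2 → (1, 1, 0)
    λ_3 → (1, 1, 0)
    λ_4 → (1, 4, 4)
    λ_5 → (7, 1, 3)
    λ_6 → (1, 1, 0)
    λ_7 → (1, 4, 4)
    λ_8 → (7, 1, 3)
    λ_9 → (2, 3, 0)
    λ_10 → (1, 4, 6)
    λ_11 → (7, 1, 3)
    λ_12 → (1, 1, 0)
    λ_13 → (1, 4, 4)
    λ_14 → (7, 1, 3)
    λ_15 → (1, 1, 0)
    λ_16 → (2, 1, 0)
    λ_17 → (1, 4, 6)

These 17 weights hit 6 W_11-dot-orbits; sizes (5, 5, 3, 1, 2, 1):

[[1, 5, 8, 11, 14], [2, 3, 6, 12, 15], [4, 7, 13], [9], [10, 17], [16]]


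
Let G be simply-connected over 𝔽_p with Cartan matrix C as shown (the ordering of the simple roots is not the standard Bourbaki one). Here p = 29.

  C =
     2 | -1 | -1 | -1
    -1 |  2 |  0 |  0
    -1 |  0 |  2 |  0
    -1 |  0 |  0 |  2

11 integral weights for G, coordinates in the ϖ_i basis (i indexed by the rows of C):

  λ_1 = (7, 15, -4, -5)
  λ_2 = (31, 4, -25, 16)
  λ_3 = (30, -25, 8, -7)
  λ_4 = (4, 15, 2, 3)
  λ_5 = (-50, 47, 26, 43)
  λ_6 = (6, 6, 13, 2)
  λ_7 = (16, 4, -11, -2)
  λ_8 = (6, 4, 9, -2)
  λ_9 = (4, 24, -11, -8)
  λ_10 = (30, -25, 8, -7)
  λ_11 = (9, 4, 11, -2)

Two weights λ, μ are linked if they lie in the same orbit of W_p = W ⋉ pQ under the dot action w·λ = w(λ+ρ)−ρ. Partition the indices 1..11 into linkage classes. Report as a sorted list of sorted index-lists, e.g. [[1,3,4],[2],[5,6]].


Type D_4, rank 4, |W|=192; reorder rows/cols to standard.

Each λ_j+ρ reduced to Ā_29; 4-tuples below use C's row order:

  1: (1, 16, 3, 4);  2: (1, 16, 3, 4);  3: (4, 13, 2, 5);  4: (1, 16, 3, 4);  5: (2, 5, 12, 1);  6: (2, 5, 12, 1);  7: (6, 5, 10, 1);  8: (6, 5, 10, 1);  9: (4, 13, 2, 5);  10: (4, 13, 2, 5);  11: (2, 5, 12, 1)

The 11 indices split into 4 linkage classes (same alcove rep ⇔ same W_29-dot-orbit):

[[1, 2, 4], [3, 9, 10], [5, 6, 11], [7, 8]]


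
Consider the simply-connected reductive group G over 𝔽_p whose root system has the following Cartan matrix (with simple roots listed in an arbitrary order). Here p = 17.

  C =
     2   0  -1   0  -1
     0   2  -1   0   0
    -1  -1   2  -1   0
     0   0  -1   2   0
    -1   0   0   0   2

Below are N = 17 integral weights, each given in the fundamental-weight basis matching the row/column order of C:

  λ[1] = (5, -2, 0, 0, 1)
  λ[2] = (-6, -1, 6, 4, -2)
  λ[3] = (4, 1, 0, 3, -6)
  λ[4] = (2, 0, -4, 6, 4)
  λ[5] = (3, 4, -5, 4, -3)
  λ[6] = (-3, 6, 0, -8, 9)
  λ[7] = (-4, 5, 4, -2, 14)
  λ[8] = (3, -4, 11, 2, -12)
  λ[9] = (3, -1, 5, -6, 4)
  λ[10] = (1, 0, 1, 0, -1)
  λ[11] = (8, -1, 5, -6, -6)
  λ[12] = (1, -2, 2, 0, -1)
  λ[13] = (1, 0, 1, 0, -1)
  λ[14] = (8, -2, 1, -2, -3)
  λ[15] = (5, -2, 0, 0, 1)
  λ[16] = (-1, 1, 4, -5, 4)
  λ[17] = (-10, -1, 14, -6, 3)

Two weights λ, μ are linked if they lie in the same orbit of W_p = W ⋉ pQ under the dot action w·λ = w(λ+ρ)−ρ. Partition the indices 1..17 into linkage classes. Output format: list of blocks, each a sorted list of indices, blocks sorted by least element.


Dynkin diagram of C (from the 8 off-diagonal −1 entries): D_5.

W_17-reps of the 17 weights in Ā_17 (same 5-coord order as C):

  1: (6, 1, 0, 1, 2)
  2: (1, 0, 1, 5, 5)
  3: (0, 2, 1, 4, 5)
  4: (0, 2, 1, 4, 5)
  5: (2, 1, 2, 1, 0)
  6: (6, 1, 0, 1, 2)
  7: (1, 0, 1, 5, 5)
  8: (2, 1, 2, 1, 0)
  9: (1, 0, 1, 5, 5)
  10: (2, 1, 2, 1, 0)
  11: (1, 0, 1, 5, 5)
  12: (2, 1, 2, 1, 0)
  13: (2, 1, 2, 1, 0)
  14: (6, 1, 0, 1, 2)
  15: (6, 1, 0, 1, 2)
  16: (0, 2, 1, 4, 5)
  17: (1, 0, 1, 5, 5)

4 distinct reps among the 17 weights ⇒ 4 W_17-linkage classes:

[[1, 6, 14, 15], [2, 7, 9, 11, 17], [3, 4, 16], [5, 8, 10, 12, 13]]


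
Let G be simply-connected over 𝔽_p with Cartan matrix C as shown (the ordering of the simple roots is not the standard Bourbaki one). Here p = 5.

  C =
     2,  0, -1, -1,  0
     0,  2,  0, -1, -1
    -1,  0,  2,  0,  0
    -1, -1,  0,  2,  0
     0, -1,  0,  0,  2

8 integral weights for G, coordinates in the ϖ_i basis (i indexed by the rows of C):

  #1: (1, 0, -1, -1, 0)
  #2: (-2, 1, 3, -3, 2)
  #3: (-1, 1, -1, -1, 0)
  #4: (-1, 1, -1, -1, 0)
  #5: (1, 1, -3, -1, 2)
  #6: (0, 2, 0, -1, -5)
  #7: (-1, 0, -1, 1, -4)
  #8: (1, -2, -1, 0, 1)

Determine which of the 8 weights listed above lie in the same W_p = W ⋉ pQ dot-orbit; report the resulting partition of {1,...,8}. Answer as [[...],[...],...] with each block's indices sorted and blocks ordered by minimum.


Type A_5, rank 5, |W|=720; reorder rows/cols to standard.

λ_j+ρ reflected into Ā_5 (⟨·,θ^∨⟩≤5); 5-tuples as given:

  λ_1+ρ ↦ (2, 1, 0, 0, 1) · λ_2+ρ ↦ (2, 1, 0, 0, 1) · λ_3+ρ ↦ (0, 2, 0, 0, 1) · λ_4+ρ ↦ (0, 2, 0, 0, 1) · λ_5+ρ ↦ (0, 2, 0, 0, 1) · λ_6+ρ ↦ (0, 0, 1, 1, 3) · λ_7+ρ ↦ (0, 2, 0, 0, 1) · λ_8+ρ ↦ (2, 1, 0, 0, 1)

Partition of {1..8} into 3 W_5-dot-orbits:

[[1, 2, 8], [3, 4, 5, 7], [6]]


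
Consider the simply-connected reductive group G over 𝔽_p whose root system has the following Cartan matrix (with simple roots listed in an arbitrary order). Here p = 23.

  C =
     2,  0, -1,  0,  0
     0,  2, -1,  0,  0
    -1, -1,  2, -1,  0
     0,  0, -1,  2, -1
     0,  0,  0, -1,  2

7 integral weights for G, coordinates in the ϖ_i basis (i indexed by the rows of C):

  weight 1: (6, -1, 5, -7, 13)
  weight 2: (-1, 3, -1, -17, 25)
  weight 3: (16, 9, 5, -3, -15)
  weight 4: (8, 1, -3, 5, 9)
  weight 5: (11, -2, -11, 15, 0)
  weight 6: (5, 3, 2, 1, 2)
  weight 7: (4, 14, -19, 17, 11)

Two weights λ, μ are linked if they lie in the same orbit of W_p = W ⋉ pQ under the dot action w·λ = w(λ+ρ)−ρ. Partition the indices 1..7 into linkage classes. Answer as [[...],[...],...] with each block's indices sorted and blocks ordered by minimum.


Cartan matrix: type D_5 (|W|=1920); un-permuting the 5 rows.

W_23-reps of the 7 weights in Ā_23 (same 5-coord order as C):

  λ_1 → (7, 0, 0, 2, 8);  λ_2 → (4, 0, 0, 7, 2);  λ_3 → (7, 0, 0, 2, 8);  λ_4 → (7, 0, 0, 2, 8);  λ_5 → (1, 10, 1, 4, 1);  λ_6 → (6, 4, 3, 2, 3);  λ_7 → (6, 4, 3, 2, 3)

Grouping the 7 weights by Ā_23-representative: 4 linkage classes.

[[1, 3, 4], [2], [5], [6, 7]]


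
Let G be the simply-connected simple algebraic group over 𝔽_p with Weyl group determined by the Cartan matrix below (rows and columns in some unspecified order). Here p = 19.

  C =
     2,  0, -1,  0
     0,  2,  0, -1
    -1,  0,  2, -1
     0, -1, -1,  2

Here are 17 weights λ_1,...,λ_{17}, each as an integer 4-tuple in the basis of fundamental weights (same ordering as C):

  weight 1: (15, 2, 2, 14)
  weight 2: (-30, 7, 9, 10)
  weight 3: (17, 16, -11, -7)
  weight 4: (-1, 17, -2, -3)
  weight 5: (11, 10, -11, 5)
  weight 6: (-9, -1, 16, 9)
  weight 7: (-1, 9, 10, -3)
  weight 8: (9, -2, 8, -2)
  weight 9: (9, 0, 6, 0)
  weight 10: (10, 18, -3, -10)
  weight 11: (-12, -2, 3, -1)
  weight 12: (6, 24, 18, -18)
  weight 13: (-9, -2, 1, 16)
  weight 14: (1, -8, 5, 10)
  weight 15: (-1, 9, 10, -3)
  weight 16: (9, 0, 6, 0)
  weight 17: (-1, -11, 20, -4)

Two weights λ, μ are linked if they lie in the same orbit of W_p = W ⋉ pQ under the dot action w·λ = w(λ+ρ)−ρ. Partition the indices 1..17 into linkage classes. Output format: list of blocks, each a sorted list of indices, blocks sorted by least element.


Root system A_4: the 4×4 matrix C matches after relabeling.

Folding the 17 weights λ_j+ρ into Ā_19 (reps in the given 4-coord order):

  [1] (2, 15, 1, 0);  [2] (0, 8, 9, 2);  [3] (2, 1, 6, 10);  [4] (2, 15, 1, 0);  [5] (2, 7, 6, 4);  [6] (0, 8, 9, 2);  [7] (0, 8, 9, 2);  [8] (10, 1, 7, 1);  [9] (10, 1, 7, 1);  [10] (0, 8, 9, 2);  [11] (3, 7, 1, 0);  [12] (2, 7, 6, 4);  [13] (2, 1, 6, 10);  [14] (2, 7, 6, 4);  [15] (0, 8, 9, 2);  [16] (10, 1, 7, 1);  [17] (2, 1, 6, 10)

These 17 weights hit 6 W_19-dot-orbits; sizes (2, 5, 3, 3, 3, 1):

[[1, 4], [2, 6, 7, 10, 15], [3, 13, 17], [5, 12, 14], [8, 9, 16], [11]]


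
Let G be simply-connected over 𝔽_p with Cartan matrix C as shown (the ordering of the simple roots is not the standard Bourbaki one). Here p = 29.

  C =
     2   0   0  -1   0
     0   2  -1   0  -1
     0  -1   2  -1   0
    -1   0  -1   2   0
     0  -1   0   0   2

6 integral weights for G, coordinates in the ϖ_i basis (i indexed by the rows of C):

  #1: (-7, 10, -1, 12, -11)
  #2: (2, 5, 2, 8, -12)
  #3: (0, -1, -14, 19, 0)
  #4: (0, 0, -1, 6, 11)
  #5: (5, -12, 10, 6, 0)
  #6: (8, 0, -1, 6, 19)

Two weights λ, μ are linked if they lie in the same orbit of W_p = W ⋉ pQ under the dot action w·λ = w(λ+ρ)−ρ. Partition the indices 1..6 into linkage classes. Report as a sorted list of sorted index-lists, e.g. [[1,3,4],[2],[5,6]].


Type A_5, rank 5, |W|=720; reorder rows/cols to standard.

Alcove-folded reps (p=29, 6 weights, presented ϖ-order):

    λ_1+ρ ↦ (6, 1, 0, 7, 10)
    λ_2+ρ ↦ (3, 3, 2, 7, 6)
    λ_3+ρ ↦ (1, 1, 0, 7, 12)
    λ_4+ρ ↦ (1, 1, 0, 7, 12)
    λ_5+ρ ↦ (6, 1, 0, 7, 10)
    λ_6+ρ ↦ (1, 1, 0, 7, 12)

Linkage partition of the 6 weights (3 classes, p=29):

[[1, 5], [2], [3, 4, 6]]


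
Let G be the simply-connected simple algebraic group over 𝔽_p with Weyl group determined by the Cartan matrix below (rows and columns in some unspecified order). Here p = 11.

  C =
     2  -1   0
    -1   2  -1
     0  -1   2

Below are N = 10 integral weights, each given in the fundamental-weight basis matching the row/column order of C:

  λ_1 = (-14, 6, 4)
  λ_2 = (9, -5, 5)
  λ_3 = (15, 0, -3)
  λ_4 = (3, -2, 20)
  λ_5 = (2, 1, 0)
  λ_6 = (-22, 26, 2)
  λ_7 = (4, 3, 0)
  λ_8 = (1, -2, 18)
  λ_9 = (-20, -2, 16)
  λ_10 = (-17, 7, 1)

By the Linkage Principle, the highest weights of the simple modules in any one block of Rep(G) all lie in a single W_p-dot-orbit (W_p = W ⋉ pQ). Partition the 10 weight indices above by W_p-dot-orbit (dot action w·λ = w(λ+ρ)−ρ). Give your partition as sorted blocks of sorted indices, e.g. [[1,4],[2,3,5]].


Root system A_3: the 3×3 matrix C matches after relabeling.

λ_j+ρ reflected into Ā_11 (⟨·,θ^∨⟩≤11); 3-tuples as given:

    [1] (5, 4, 1)
    [2] (5, 4, 1)
    [3] (5, 4, 1)
    [4] (1, 7, 2)
    [5] (3, 2, 1)
    [6] (3, 2, 1)
    [7] (5, 4, 1)
    [8] (1, 7, 2)
    [9] (3, 2, 1)
    [10] (3, 2, 1)

Linkage partition of the 10 weights (3 classes, p=11):

[[1, 2, 3, 7], [4, 8], [5, 6, 9, 10]]


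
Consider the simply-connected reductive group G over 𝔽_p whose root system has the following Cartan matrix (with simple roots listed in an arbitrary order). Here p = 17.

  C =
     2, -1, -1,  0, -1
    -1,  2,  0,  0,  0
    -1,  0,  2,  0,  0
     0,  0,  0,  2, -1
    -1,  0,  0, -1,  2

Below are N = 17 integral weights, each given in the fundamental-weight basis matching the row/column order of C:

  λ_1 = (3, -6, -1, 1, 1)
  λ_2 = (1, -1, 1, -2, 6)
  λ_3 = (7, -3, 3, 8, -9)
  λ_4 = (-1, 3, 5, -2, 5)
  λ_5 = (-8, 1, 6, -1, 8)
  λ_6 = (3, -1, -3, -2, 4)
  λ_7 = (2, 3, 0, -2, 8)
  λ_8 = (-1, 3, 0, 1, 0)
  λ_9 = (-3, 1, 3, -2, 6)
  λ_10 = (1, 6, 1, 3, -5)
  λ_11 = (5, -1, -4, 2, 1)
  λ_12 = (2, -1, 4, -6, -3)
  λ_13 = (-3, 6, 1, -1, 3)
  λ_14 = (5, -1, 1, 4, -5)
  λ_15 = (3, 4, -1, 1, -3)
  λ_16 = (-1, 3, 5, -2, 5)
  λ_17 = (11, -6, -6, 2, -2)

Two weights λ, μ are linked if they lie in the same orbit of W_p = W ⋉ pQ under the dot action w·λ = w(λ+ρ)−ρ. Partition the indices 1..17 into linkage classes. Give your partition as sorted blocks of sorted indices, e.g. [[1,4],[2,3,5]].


C ↔ D_5 under row/col permutation; |W(D_5)| = 1920.

λ_j+ρ reflected into Ā_17 (⟨·,θ^∨⟩≤17); 5-tuples as given:

  [1] (0, 4, 1, 2, 1) · [2] (2, 0, 2, 1, 4) · [3] (2, 0, 2, 1, 4) · [4] (0, 4, 6, 1, 1) · [5] (2, 5, 0, 0, 2) · [6] (2, 0, 2, 1, 4) · [7] (0, 4, 1, 2, 1) · [8] (0, 4, 1, 2, 1) · [9] (2, 0, 2, 1, 4) · [10] (2, 5, 0, 0, 2) · [11] (3, 0, 3, 3, 2) · [12] (0, 4, 1, 2, 1) · [13] (2, 5, 0, 0, 2) · [14] (2, 0, 2, 1, 4) · [15] (2, 5, 0, 0, 2) · [16] (0, 4, 6, 1, 1) · [17] (1, 5, 5, 2, 1)

These 17 weights hit 6 W_17-dot-orbits; sizes (4, 5, 2, 4, 1, 1):

[[1, 7, 8, 12], [2, 3, 6, 9, 14], [4, 16], [5, 10, 13, 15], [11], [17]]


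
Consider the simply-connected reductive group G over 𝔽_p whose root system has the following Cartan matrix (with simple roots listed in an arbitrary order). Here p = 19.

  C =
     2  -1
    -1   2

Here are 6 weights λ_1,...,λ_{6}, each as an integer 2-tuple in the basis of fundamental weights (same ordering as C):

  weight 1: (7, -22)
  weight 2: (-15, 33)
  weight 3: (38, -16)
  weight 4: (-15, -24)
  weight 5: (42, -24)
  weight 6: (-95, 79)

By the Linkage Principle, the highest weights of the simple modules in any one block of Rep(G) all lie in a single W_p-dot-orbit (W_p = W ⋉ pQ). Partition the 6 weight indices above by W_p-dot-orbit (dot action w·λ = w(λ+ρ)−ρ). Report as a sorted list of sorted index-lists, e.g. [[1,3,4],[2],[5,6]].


Dynkin diagram of C (from the 2 off-diagonal −1 entries): A_2.

λ_j+ρ reflected into Ā_19 (⟨·,θ^∨⟩≤19); 2-tuples as given:

  λ_1 → (11, 6);  λ_2 → (1, 4);  λ_3 → (1, 4);  λ_4 → (1, 4);  λ_5 → (1, 4);  λ_6 → (1, 4)

These 6 weights hit 2 W_19-dot-orbits; sizes (1, 5):

[[1], [2, 3, 4, 5, 6]]


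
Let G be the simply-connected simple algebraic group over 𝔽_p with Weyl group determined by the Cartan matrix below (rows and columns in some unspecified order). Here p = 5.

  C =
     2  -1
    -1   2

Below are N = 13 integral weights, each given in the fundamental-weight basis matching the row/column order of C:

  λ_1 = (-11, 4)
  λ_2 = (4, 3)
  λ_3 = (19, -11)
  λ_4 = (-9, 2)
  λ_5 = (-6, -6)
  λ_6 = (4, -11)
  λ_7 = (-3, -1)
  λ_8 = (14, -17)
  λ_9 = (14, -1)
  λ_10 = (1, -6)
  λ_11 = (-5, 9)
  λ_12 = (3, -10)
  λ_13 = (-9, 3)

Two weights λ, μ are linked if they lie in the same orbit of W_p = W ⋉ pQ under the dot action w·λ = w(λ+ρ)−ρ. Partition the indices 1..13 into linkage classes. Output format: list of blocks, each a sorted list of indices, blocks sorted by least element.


Cartan matrix: type A_2 (|W|=6); un-permuting the 2 rows.

Folding the 13 weights λ_j+ρ into Ā_5 (reps in the given 2-coord order):

  λ_1+ρ ↦ (0, 0) · λ_2+ρ ↦ (1, 0) · λ_3+ρ ↦ (0, 0) · λ_4+ρ ↦ (0, 2) · λ_5+ρ ↦ (0, 0) · λ_6+ρ ↦ (0, 0) · λ_7+ρ ↦ (0, 2) · λ_8+ρ ↦ (1, 0) · λ_9+ρ ↦ (0, 0) · λ_10+ρ ↦ (3, 2) · λ_11+ρ ↦ (1, 0) · λ_12+ρ ↦ (1, 0) · λ_13+ρ ↦ (1, 1)

These 13 weights hit 5 W_5-dot-orbits; sizes (5, 4, 2, 1, 1):

[[1, 3, 5, 6, 9], [2, 8, 11, 12], [4, 7], [10], [13]]


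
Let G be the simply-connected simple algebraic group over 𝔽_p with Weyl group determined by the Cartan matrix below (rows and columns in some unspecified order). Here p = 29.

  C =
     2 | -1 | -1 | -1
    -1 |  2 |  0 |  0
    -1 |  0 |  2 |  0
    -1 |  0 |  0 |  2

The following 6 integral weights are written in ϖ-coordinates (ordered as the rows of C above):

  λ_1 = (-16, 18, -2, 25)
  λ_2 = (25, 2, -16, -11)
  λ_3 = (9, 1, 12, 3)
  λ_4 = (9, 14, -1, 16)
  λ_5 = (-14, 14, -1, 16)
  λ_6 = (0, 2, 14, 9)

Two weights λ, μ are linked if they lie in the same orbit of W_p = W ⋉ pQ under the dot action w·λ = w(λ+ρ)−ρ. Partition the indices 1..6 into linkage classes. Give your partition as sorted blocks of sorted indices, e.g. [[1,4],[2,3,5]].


Dynkin diagram of C (from the 6 off-diagonal −1 entries): D_4.

Ā_29 reps of the 6 weights (D_4, coords as presented):

  λ_1 → (0, 3, 15, 10);  λ_2 → (0, 3, 15, 10);  λ_3 → (0, 2, 13, 4);  λ_4 → (0, 2, 13, 4);  λ_5 → (0, 2, 13, 4);  λ_6 → (0, 3, 15, 10)

Linkage partition of the 6 weights (2 classes, p=29):

[[1, 2, 6], [3, 4, 5]]


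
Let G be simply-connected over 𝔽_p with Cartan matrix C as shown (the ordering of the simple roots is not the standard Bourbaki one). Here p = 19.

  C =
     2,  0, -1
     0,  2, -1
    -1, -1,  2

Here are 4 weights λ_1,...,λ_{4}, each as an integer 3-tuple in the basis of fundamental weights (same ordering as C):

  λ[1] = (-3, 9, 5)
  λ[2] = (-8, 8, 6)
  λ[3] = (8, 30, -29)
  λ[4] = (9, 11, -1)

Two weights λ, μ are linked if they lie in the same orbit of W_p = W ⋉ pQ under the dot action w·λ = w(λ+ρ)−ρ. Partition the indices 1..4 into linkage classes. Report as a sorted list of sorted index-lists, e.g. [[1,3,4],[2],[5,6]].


Dynkin diagram of C (from the 4 off-diagonal −1 entries): A_3.

Folding the 4 weights λ_j+ρ into Ā_19 (reps in the given 3-coord order):

    1: (2, 10, 4)
    2: (7, 9, 0)
    3: (7, 9, 0)
    4: (7, 9, 0)

Grouping the 4 weights by Ā_19-representative: 2 linkage classes.

[[1], [2, 3, 4]]


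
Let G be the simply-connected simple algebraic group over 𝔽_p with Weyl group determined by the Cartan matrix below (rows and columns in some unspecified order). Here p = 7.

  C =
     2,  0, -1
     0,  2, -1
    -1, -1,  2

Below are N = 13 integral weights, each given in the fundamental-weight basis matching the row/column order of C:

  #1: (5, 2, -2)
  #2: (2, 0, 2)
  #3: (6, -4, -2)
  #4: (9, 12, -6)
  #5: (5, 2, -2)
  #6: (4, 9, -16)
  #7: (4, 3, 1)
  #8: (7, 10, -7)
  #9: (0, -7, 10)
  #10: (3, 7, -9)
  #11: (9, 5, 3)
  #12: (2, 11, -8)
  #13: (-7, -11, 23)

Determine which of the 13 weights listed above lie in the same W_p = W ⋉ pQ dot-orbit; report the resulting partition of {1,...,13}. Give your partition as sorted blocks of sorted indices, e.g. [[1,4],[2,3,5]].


Dynkin diagram of C (from the 4 off-diagonal −1 entries): A_3.

Ā_7 reps of the 13 weights (A_3, coords as presented):

  1: (4, 1, 1) · 2: (3, 1, 3) · 3: (3, 1, 3) · 4: (2, 1, 3) · 5: (4, 1, 1) · 6: (1, 0, 2) · 7: (1, 0, 2) · 8: (4, 1, 1) · 9: (4, 1, 1) · 10: (3, 1, 3) · 11: (3, 1, 3) · 12: (1, 0, 2) · 13: (3, 1, 3)

4 distinct reps among the 13 weights ⇒ 4 W_7-linkage classes:

[[1, 5, 8, 9], [2, 3, 10, 11, 13], [4], [6, 7, 12]]


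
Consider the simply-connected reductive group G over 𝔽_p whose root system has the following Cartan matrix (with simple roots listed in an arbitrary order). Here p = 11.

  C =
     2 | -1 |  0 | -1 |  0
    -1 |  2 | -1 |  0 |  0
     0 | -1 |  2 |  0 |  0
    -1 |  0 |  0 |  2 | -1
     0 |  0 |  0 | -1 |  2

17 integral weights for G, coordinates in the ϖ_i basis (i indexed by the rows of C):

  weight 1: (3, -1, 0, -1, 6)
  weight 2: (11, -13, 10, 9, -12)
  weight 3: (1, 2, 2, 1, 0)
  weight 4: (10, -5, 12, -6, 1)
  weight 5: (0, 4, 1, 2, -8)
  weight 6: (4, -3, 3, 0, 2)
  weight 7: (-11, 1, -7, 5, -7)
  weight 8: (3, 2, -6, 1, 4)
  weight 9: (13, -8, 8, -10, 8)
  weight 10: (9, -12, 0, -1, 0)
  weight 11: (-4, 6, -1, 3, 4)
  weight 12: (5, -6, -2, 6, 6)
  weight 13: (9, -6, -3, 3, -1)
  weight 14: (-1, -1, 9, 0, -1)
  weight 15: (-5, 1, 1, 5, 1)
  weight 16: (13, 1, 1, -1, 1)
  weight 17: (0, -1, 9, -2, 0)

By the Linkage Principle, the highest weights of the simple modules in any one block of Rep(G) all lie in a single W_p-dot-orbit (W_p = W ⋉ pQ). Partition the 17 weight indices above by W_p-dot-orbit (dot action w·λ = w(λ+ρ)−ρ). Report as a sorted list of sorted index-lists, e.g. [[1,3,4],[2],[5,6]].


C ↔ A_5 under row/col permutation; |W(A_5)| = 720.

Folding the 17 weights λ_j+ρ into Ā_11 (reps in the given 5-coord order):

  λ_1+ρ ↦ (4, 0, 0, 0, 6);  λ_2+ρ ↦ (0, 0, 10, 1, 0);  λ_3+ρ ↦ (2, 3, 3, 2, 1);  λ_4+ρ ↦ (2, 2, 0, 2, 2);  λ_5+ρ ↦ (3, 2, 2, 1, 3);  λ_6+ρ ↦ (3, 2, 2, 1, 3);  λ_7+ρ ↦ (2, 3, 3, 2, 1);  λ_8+ρ ↦ (2, 2, 0, 2, 2);  λ_9+ρ ↦ (2, 2, 0, 2, 2);  λ_10+ρ ↦ (0, 0, 10, 1, 0);  λ_11+ρ ↦ (3, 2, 2, 1, 3);  λ_12+ρ ↦ (3, 0, 1, 2, 2);  λ_13+ρ ↦ (3, 2, 2, 1, 3);  λ_14+ρ ↦ (0, 0, 10, 1, 0);  λ_15+ρ ↦ (2, 2, 0, 2, 2);  λ_16+ρ ↦ (2, 2, 0, 2, 2);  λ_17+ρ ↦ (0, 0, 10, 1, 0)

Grouping the 17 weights by Ā_11-representative: 6 linkage classes.

[[1], [2, 10, 14, 17], [3, 7], [4, 8, 9, 15, 16], [5, 6, 11, 13], [12]]


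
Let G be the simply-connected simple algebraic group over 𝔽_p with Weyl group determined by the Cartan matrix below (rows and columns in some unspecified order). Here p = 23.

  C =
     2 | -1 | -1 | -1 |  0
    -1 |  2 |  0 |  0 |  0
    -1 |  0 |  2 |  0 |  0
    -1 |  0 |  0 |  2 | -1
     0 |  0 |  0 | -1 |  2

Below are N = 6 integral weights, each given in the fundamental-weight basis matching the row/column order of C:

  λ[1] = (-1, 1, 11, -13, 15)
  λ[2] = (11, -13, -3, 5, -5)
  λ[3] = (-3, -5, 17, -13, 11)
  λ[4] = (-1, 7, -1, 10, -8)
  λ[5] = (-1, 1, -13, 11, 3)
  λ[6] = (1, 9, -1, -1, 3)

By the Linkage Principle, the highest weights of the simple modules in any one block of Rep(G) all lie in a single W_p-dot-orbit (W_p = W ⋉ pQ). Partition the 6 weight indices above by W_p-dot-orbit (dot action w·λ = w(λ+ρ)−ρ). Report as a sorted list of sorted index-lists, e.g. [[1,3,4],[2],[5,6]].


Type D_5, rank 5, |W|=1920; reorder rows/cols to standard.

Folding the 6 weights λ_j+ρ into Ā_23 (reps in the given 5-coord order):

  λ_1+ρ ↦ (2, 10, 0, 0, 4)
  λ_2+ρ ↦ (2, 10, 0, 0, 4)
  λ_3+ρ ↦ (2, 10, 0, 0, 4)
  λ_4+ρ ↦ (0, 8, 0, 4, 7)
  λ_5+ρ ↦ (2, 10, 0, 0, 4)
  λ_6+ρ ↦ (2, 10, 0, 0, 4)

Grouping the 6 weights by Ā_23-representative: 2 linkage classes.

[[1, 2, 3, 5, 6], [4]]


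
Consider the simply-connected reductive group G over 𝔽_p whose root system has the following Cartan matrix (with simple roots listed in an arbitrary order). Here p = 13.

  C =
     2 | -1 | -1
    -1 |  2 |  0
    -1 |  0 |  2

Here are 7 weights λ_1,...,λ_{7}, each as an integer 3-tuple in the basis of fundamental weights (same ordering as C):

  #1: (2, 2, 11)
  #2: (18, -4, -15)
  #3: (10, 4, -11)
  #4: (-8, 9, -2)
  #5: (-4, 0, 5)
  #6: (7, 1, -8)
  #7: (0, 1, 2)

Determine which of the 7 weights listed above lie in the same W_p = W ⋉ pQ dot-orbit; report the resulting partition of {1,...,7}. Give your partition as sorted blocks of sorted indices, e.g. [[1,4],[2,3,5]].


A_3 Cartan matrix, 3 simple roots permuted; ρ=(1,1,1).

Alcove-folded reps (p=13, 7 weights, presented ϖ-order):

  [1] (1, 2, 7)
  [2] (1, 2, 7)
  [3] (1, 2, 7)
  [4] (1, 2, 7)
  [5] (1, 2, 3)
  [6] (1, 2, 7)
  [7] (1, 2, 3)

Linkage partition of the 7 weights (2 classes, p=13):

[[1, 2, 3, 4, 6], [5, 7]]


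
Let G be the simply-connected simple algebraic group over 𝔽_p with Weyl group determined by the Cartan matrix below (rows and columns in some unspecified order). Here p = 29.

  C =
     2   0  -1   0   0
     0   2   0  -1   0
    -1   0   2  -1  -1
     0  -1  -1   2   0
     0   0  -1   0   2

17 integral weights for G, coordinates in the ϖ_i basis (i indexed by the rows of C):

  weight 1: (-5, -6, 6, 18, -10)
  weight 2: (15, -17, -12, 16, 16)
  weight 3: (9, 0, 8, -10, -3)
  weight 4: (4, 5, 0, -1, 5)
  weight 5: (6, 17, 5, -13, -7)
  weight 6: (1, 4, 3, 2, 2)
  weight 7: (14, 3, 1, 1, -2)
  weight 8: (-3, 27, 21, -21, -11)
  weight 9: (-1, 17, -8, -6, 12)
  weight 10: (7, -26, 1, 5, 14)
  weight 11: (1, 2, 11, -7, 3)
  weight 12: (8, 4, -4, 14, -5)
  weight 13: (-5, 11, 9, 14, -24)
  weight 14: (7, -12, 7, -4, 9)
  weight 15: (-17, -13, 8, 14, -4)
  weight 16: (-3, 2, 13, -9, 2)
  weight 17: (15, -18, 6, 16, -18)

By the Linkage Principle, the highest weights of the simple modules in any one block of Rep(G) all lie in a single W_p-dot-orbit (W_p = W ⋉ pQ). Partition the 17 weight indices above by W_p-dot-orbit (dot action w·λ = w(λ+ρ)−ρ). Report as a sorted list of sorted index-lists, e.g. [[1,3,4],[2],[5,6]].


D_5 Cartan matrix, 5 simple roots permuted; ρ=(1,1,1,1,1).

Each λ_j+ρ reduced to Ā_29; 5-tuples below use C's row order:

  1: (2, 5, 4, 3, 3)
  2: (5, 6, 1, 0, 6)
  3: (8, 7, 1, 1, 0)
  4: (5, 6, 1, 0, 6)
  5: (5, 6, 1, 0, 6)
  6: (2, 5, 4, 3, 3)
  7: (15, 4, 1, 2, 1)
  8: (8, 7, 1, 1, 0)
  9: (5, 6, 1, 0, 6)
  10: (9, 4, 4, 2, 2)
  11: (2, 3, 6, 3, 4)
  12: (2, 5, 4, 3, 3)
  13: (9, 4, 4, 2, 2)
  14: (2, 3, 6, 3, 4)
  15: (2, 5, 4, 3, 3)
  16: (2, 5, 4, 3, 3)
  17: (5, 6, 1, 0, 6)

The 17 indices split into 6 linkage classes (same alcove rep ⇔ same W_29-dot-orbit):

[[1, 6, 12, 15, 16], [2, 4, 5, 9, 17], [3, 8], [7], [10, 13], [11, 14]]


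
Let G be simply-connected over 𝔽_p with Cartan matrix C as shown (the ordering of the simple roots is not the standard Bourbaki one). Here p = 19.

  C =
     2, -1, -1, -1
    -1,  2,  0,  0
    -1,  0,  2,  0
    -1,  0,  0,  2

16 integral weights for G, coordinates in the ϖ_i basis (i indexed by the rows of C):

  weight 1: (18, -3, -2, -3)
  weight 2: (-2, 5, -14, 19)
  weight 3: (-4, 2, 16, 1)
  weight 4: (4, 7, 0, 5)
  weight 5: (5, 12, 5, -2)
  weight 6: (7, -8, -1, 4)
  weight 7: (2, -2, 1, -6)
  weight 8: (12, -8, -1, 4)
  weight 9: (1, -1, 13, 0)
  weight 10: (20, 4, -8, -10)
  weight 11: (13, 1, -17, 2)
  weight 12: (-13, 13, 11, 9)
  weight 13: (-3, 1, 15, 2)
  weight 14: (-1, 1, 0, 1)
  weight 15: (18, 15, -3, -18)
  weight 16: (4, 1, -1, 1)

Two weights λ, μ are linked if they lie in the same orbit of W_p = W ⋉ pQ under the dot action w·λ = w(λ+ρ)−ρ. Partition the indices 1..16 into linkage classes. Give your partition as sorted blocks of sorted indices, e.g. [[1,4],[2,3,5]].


D_4 Cartan matrix, 4 simple roots permuted; ρ=(1,1,1,1).

Ā_19 reps of the 16 weights (D_4, coords as presented):

  [1] (0, 2, 1, 2) · [2] (1, 7, 0, 5) · [3] (2, 0, 14, 1) · [4] (1, 7, 0, 5) · [5] (1, 7, 0, 5) · [6] (1, 7, 0, 5) · [7] (0, 2, 1, 2) · [8] (1, 7, 0, 5) · [9] (2, 0, 14, 1) · [10] (5, 2, 0, 2) · [11] (2, 0, 14, 1) · [12] (5, 2, 0, 2) · [13] (2, 0, 14, 1) · [14] (0, 2, 1, 2) · [15] (2, 0, 14, 1) · [16] (5, 2, 0, 2)

Partition of {1..16} into 4 W_19-dot-orbits:

[[1, 7, 14], [2, 4, 5, 6, 8], [3, 9, 11, 13, 15], [10, 12, 16]]


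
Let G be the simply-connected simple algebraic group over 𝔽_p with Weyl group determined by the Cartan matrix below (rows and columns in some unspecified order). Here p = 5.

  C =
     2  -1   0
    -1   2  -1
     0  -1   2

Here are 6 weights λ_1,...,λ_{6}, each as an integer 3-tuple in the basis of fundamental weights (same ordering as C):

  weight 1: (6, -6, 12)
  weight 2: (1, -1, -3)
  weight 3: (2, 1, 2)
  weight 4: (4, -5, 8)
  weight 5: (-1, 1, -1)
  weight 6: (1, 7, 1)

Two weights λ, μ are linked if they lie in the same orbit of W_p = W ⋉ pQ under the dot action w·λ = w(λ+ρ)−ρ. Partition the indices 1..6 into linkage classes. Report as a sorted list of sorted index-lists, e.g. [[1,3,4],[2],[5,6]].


Cartan matrix: type A_3 (|W|=24); un-permuting the 3 rows.

Alcove-folded reps (p=5, 6 weights, presented ϖ-order):

    λ_1+ρ ↦ (0, 2, 0)
    λ_2+ρ ↦ (0, 2, 0)
    λ_3+ρ ↦ (0, 2, 0)
    λ_4+ρ ↦ (4, 0, 0)
    λ_5+ρ ↦ (0, 2, 0)
    λ_6+ρ ↦ (0, 2, 0)

2 distinct reps among the 6 weights ⇒ 2 W_5-linkage classes:

[[1, 2, 3, 5, 6], [4]]
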